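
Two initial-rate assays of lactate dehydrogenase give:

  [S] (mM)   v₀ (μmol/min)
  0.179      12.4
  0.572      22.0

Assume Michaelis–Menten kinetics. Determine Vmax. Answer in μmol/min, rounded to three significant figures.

In reciprocal form, 1/v = (Km/Vmax)·(1/[S]) + 1/Vmax. The two points give (1/[S], 1/v) = (5.587, 0.08065) and (1.748, 0.04545).
Slope = (0.08065 − 0.04545)/(5.587 − 1.748) = 0.009168; intercept = 0.08065 − 0.009168×5.587 = 0.02943.
Vmax = 1/intercept = 34.0 μmol/min; Km = slope × Vmax = 0.009168 × 34.0 = 0.312 mM.

34.0 μmol/min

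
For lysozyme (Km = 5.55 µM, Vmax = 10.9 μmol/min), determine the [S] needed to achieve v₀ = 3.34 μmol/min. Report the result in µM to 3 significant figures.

Rearranging v = Vmax[S]/(Km+[S]) gives [S] = Km·v/(Vmax − v).
[S] = 5.55 × 3.34 / (10.9 − 3.34) = 18.54/7.560 = 2.45 µM.

2.45 µM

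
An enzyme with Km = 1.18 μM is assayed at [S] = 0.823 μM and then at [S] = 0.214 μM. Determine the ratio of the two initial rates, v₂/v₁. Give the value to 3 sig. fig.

0.374

Since Vmax cancels, v₂/v₁ = [S]₂(Km+[S]₁) / [S]₁(Km+[S]₂).
= 0.214×(1.18+0.823) / (0.823×(1.18+0.214)) = 0.4286/1.147 = 0.374.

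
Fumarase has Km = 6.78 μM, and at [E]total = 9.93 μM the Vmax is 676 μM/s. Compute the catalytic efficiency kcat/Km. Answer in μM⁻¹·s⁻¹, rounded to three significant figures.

kcat = Vmax/[E]total = 676/9.93 = 68.1 s⁻¹.
kcat/Km = 68.1/6.78 = 10.0 μM⁻¹·s⁻¹.

10.0 μM⁻¹·s⁻¹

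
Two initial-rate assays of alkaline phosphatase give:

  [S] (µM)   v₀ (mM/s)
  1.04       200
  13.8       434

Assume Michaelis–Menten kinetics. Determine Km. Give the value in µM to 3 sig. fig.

In reciprocal form, 1/v = (Km/Vmax)·(1/[S]) + 1/Vmax. The two points give (1/[S], 1/v) = (0.9615, 0.005000) and (0.07246, 0.002304).
Slope = (0.005000 − 0.002304)/(0.9615 − 0.07246) = 0.003032; intercept = 0.005000 − 0.003032×0.9615 = 0.002084.
Vmax = 1/intercept = 480 mM/s; Km = slope × Vmax = 0.003032 × 480 = 1.45 µM.

1.45 µM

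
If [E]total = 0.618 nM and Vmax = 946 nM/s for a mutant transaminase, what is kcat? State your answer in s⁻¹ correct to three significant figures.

kcat = Vmax/[E]total = 946 nM/s / 0.618 nM = 1530 s⁻¹.

1530 s⁻¹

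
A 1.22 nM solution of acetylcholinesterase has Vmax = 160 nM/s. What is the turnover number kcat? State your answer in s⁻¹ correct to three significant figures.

131 s⁻¹

kcat = Vmax/[E]total = 160 nM/s / 1.22 nM = 131 s⁻¹.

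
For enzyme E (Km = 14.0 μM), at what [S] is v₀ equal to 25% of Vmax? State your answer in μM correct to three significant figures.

v/Vmax = [S]/(Km+[S]) = 0.25, so [S] = Km·0.25/(1 − 0.25) = 14.0 × 0.3333.
[S] = 4.67 μM.

4.67 μM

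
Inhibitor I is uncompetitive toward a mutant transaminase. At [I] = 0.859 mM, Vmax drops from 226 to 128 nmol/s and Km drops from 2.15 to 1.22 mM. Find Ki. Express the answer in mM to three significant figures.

1.12 mM

Uncompetitive: Vmax,app = Vmax/α (and Km,app = Km/α) with α = 1 + [I]/Ki.
α = Vmax/Vmax,app = 226/128 = 1.766.
Since α = 1 + [I]/Ki, [I]/Ki = 1.766 − 1 = 0.7656 and Ki = 0.859/0.7656 = 1.12 mM.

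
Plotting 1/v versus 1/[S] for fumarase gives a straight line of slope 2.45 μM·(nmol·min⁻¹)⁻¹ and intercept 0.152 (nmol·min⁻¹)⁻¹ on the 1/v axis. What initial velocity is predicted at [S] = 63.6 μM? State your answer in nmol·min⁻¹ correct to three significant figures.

5.25 nmol·min⁻¹

The y-intercept is 1/Vmax, so Vmax = 1/0.152 = 6.58 nmol·min⁻¹.
The slope is Km/Vmax, so Km = 2.45 × 6.58 = 16.1 μM.
Then v = 6.58 × 63.6/(16.1 + 63.6) = 5.25 nmol·min⁻¹.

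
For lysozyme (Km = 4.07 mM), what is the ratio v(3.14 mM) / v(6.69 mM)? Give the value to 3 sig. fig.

0.700

Since Vmax cancels, v₂/v₁ = [S]₂(Km+[S]₁) / [S]₁(Km+[S]₂).
= 3.14×(4.07+6.69) / (6.69×(4.07+3.14)) = 33.79/48.23 = 0.700.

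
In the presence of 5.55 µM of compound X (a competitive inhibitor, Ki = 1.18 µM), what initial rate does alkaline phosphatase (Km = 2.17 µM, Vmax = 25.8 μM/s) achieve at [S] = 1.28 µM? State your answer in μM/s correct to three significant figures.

With α = 1 + [I]/Ki = 1 + 5.55/1.18 = 5.703, the competitive rate law is v = Vmax[S] / (αKm + [S]).
v = 25.8×1.28 / (5.703×2.17 + 1.28) = 33.02/13.66 = 2.42 μM/s.

2.42 μM/s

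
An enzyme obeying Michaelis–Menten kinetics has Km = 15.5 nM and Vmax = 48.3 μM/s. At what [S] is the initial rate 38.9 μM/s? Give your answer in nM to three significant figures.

Rearranging v = Vmax[S]/(Km+[S]) gives [S] = Km·v/(Vmax − v).
[S] = 15.5 × 38.9 / (48.3 − 38.9) = 602.9/9.400 = 64.1 nM.

64.1 nM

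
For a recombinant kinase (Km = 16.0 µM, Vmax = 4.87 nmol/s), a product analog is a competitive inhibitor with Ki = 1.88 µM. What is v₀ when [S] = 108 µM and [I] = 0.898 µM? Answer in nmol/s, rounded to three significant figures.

With α = 1 + [I]/Ki = 1 + 0.898/1.88 = 1.478, the competitive rate law is v = Vmax[S] / (αKm + [S]).
v = 4.87×108 / (1.478×16.0 + 108) = 526.0/131.6 = 4.00 nmol/s.

4.00 nmol/s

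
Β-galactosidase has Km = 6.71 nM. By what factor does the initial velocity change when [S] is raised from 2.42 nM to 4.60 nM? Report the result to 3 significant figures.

1.53

The fractional saturations are [S]/(Km+[S]) = 2.42/9.130 = 0.2651 and 4.60/11.31 = 0.4067.
v₂/v₁ is just their ratio: 0.4067/0.2651 = 1.53.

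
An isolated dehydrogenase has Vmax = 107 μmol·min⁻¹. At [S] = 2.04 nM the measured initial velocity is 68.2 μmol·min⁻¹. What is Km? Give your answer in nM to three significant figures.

1.16 nM

From v = Vmax[S]/(Km+[S]), Km = [S](Vmax − v)/v.
Km = 2.04 × (107 − 68.2) / 68.2 = 79.15/68.2 = 1.16 nM.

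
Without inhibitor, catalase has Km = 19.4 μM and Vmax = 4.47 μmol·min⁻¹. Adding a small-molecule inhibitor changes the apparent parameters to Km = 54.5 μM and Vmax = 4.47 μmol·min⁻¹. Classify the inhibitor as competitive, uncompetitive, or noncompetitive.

competitive

Km increases (19.4 → 54.5 μM) while Vmax is unchanged — the hallmark of competitive inhibition.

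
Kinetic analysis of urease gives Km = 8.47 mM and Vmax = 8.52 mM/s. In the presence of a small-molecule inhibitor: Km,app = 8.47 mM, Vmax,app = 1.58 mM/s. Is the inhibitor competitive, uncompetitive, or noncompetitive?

noncompetitive

Vmax decreases (8.52 → 1.58 mM/s) while Km is unchanged — pure noncompetitive inhibition.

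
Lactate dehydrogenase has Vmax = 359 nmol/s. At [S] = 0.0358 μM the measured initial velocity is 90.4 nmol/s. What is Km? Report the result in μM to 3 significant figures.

From v = Vmax[S]/(Km+[S]), Km = [S](Vmax − v)/v.
Km = 0.0358 × (359 − 90.4) / 90.4 = 9.616/90.4 = 0.106 μM.

0.106 μM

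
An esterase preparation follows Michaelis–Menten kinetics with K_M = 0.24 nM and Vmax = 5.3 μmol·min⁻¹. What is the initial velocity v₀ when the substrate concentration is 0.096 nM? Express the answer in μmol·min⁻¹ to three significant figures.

v = Vmax·[S]/(Km + [S]) = 5.3 × 0.096 / (0.24 + 0.096)
  = 0.5088 / 0.3360 = 1.51 μmol·min⁻¹.

1.51 μmol·min⁻¹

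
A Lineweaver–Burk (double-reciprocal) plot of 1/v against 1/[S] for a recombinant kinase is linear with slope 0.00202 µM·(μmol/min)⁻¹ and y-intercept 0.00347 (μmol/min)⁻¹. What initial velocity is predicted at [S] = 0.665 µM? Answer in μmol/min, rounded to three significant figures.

154 μmol/min

The y-intercept is 1/Vmax, so Vmax = 1/0.00347 = 288 μmol/min.
The slope is Km/Vmax, so Km = 0.00202 × 288 = 0.582 µM.
Then v = 288 × 0.665/(0.582 + 0.665) = 154 μmol/min.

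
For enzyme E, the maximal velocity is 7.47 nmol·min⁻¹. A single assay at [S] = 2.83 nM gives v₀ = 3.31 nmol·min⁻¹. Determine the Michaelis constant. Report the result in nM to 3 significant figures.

3.56 nM

From v = Vmax[S]/(Km+[S]), Km = [S](Vmax − v)/v.
Km = 2.83 × (7.47 − 3.31) / 3.31 = 11.77/3.31 = 3.56 nM.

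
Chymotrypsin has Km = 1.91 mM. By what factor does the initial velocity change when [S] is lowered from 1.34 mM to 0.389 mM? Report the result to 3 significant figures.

0.410

The fractional saturations are [S]/(Km+[S]) = 1.34/3.250 = 0.4123 and 0.389/2.299 = 0.1692.
v₂/v₁ is just their ratio: 0.1692/0.4123 = 0.410.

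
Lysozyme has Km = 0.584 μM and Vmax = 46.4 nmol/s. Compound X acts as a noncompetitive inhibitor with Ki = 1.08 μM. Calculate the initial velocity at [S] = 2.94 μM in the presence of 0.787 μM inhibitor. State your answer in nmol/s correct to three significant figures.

α = 1 + [I]/Ki = 1 + 0.787/1.08 = 1.729.
For a noncompetitive inhibitor, Vmax is reduced to Vmax/α while Km is unchanged: Km,app = 0.584 μM, Vmax,app = 26.8 nmol/s.
v = Vmax,app·[S]/(Km,app + [S]) = 26.8 × 2.94/(0.584 + 2.94) = 22.4 nmol/s.

22.4 nmol/s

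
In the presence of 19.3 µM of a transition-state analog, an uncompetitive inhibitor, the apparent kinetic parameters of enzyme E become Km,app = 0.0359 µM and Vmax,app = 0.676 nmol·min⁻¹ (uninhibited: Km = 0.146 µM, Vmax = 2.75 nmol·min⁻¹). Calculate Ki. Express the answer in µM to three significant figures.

6.29 µM

Uncompetitive: Vmax,app = Vmax/α (and Km,app = Km/α) with α = 1 + [I]/Ki.
α = Vmax/Vmax,app = 2.75/0.676 = 4.068.
Ki = [I]/(α − 1) = 19.3/3.068 = 6.29 µM.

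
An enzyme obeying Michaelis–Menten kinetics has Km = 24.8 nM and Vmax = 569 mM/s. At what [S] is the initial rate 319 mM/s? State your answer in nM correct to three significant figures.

The required fractional saturation is v/Vmax = 319/569 = 0.5606.
Then [S]/(Km+[S]) = 0.5606 ⇒ [S] = 24.8 × 0.5606/(1 − 0.5606) = 31.6 nM.

31.6 nM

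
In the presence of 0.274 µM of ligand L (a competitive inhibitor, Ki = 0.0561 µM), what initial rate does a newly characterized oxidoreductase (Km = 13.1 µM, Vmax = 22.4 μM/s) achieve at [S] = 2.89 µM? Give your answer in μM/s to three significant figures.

α = 1 + [I]/Ki = 1 + 0.274/0.0561 = 5.884.
For a competitive inhibitor, Vmax is unchanged and the apparent Km becomes α·Km: Km,app = 77.1 µM, Vmax,app = 22.4 μM/s.
v = Vmax,app·[S]/(Km,app + [S]) = 22.4 × 2.89/(77.1 + 2.89) = 0.809 μM/s.

0.809 μM/s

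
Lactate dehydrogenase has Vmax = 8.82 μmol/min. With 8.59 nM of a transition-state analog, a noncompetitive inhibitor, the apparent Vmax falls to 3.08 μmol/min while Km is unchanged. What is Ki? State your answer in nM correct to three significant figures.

Noncompetitive: Vmax,app = Vmax/α with α = 1 + [I]/Ki.
α = Vmax/Vmax,app = 8.82/3.08 = 2.864.
Since α = 1 + [I]/Ki, [I]/Ki = 2.864 − 1 = 1.864 and Ki = 8.59/1.864 = 4.61 nM.

4.61 nM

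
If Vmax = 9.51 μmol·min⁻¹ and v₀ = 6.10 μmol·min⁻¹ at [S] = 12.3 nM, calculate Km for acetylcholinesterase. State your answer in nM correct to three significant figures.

6.88 nM

v/Vmax = 6.10/9.51 = 0.6414 = [S]/(Km+[S]).
So Km + [S] = [S]/0.6414 = 19.18 nM, giving Km = 19.18 − 12.3 = 6.88 nM.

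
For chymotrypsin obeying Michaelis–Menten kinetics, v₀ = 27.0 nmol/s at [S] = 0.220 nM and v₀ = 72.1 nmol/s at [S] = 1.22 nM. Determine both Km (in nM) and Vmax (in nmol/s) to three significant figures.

Km = 0.709 nM; Vmax = 114 nmol/s

From v = Vmax[S]/(Km+[S]), each point gives Vmax = v(Km+[S])/[S].
Equating: 27.0(Km+0.220)/0.220 = 72.1(Km+1.22)/1.22.
122.7·Km + 27.0 = 59.10·Km + 72.1, so (122.7 − 59.10)·Km = 72.1 − 27.0.
Km = 45.10/63.63 = 0.709 nM; then Vmax = 27.0(0.709+0.220)/0.220 = 114 nmol/s.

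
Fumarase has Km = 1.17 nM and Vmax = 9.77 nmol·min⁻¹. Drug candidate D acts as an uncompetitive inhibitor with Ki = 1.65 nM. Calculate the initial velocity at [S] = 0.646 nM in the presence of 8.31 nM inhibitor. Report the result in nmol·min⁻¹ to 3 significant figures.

α = 1 + [I]/Ki = 1 + 8.31/1.65 = 6.036.
For an uncompetitive inhibitor, both parameters are divided by α, giving Vmax/α and Km/α: Km,app = 0.194 nM, Vmax,app = 1.62 nmol·min⁻¹.
v = Vmax,app·[S]/(Km,app + [S]) = 1.62 × 0.646/(0.194 + 0.646) = 1.24 nmol·min⁻¹.

1.24 nmol·min⁻¹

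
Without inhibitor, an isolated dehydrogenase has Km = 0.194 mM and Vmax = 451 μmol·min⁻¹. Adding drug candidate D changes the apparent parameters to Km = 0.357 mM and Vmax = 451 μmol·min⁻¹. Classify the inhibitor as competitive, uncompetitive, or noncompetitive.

competitive

Km increases (0.194 → 0.357 mM) while Vmax is unchanged — the hallmark of competitive inhibition.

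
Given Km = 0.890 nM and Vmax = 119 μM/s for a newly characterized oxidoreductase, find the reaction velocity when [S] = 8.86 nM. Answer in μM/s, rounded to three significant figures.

v = Vmax·[S]/(Km + [S]) = 119 × 8.86 / (0.890 + 8.86)
  = 1054 / 9.750 = 108 μM/s.

108 μM/s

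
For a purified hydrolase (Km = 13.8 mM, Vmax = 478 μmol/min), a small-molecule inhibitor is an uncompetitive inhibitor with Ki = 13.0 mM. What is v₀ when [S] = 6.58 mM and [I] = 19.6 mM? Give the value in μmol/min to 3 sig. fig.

With α = 1 + [I]/Ki = 1 + 19.6/13.0 = 2.508, the uncompetitive rate law is v = (Vmax/α)·[S] / (Km/α + [S]).
v = (478/2.508)×6.58 / (13.8/2.508 + 6.58) = 1254/12.08 = 104 μmol/min.

104 μmol/min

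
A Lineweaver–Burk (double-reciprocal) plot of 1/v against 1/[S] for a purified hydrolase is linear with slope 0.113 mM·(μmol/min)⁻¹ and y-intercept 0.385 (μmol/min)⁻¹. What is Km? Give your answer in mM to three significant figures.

y-intercept = 1/Vmax ⇒ Vmax = 2.60 μmol/min; slope = Km/Vmax ⇒ Km = slope × Vmax.
Km = 0.113 × 2.60 = 0.294 mM.

0.294 mM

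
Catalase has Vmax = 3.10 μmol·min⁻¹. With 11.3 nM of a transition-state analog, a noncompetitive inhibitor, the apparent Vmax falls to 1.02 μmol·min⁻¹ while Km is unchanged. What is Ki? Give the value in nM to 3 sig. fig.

Noncompetitive: Vmax,app = Vmax/α with α = 1 + [I]/Ki.
α = Vmax/Vmax,app = 3.10/1.02 = 3.039.
Ki = [I]/(α − 1) = 11.3/2.039 = 5.54 nM.

5.54 nM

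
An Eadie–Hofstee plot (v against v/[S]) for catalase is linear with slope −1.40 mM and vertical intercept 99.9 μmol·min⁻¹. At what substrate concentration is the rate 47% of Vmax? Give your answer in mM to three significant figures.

The Eadie–Hofstee slope gives Km = 1.40 mM (slope = −Km).
v/Vmax = [S]/(Km+[S]) = 0.47 ⇒ [S] = Km·0.47/(1−0.47) = 1.40 × 0.8868 = 1.24 mM.

1.24 mM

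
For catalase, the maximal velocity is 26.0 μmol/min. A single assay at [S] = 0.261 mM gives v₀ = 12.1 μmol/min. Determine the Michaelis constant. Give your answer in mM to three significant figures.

From v = Vmax[S]/(Km+[S]), Km = [S](Vmax − v)/v.
Km = 0.261 × (26.0 − 12.1) / 12.1 = 3.628/12.1 = 0.300 mM.

0.300 mM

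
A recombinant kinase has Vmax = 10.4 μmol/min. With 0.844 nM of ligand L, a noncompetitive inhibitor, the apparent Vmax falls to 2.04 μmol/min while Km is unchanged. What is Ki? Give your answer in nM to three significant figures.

Noncompetitive: Vmax,app = Vmax/α with α = 1 + [I]/Ki.
α = Vmax/Vmax,app = 10.4/2.04 = 5.098.
Ki = [I]/(α − 1) = 0.844/4.098 = 0.206 nM.

0.206 nM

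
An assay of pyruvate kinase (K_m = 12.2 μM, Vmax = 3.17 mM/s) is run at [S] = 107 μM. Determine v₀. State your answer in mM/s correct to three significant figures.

[S]/(Km+[S]) = 107/119.2 = 0.8977, the fractional saturation.
v = 0.8977 × Vmax = 0.8977 × 3.17 = 2.85 mM/s.

2.85 mM/s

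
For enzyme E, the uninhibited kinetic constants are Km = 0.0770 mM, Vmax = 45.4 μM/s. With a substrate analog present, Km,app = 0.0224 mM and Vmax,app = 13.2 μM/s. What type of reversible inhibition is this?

Both Km and Vmax decrease by the same factor (~3.44-fold) — characteristic of uncompetitive inhibition.

uncompetitive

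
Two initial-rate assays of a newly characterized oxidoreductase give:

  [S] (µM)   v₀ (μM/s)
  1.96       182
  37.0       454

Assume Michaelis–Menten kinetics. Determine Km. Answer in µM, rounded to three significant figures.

3.38 µM

From v = Vmax[S]/(Km+[S]), each point gives Vmax = v(Km+[S])/[S].
Equating: 182(Km+1.96)/1.96 = 454(Km+37.0)/37.0.
92.86·Km + 182 = 12.27·Km + 454, so (92.86 − 12.27)·Km = 454 − 182.
Km = 272.0/80.59 = 3.38 µM; then Vmax = 182(3.38+1.96)/1.96 = 495 μM/s.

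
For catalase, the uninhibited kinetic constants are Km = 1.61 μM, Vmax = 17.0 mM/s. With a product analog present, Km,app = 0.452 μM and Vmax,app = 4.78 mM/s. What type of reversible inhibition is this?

Both Km and Vmax decrease by the same factor (~3.56-fold) — characteristic of uncompetitive inhibition.

uncompetitive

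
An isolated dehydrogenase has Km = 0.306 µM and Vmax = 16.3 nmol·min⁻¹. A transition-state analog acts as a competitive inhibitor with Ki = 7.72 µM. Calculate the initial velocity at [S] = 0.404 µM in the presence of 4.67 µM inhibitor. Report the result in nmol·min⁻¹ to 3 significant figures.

7.36 nmol·min⁻¹

α = 1 + [I]/Ki = 1 + 4.67/7.72 = 1.605.
For a competitive inhibitor, Vmax is unchanged and the apparent Km becomes α·Km: Km,app = 0.491 µM, Vmax,app = 16.3 nmol·min⁻¹.
v = Vmax,app·[S]/(Km,app + [S]) = 16.3 × 0.404/(0.491 + 0.404) = 7.36 nmol·min⁻¹.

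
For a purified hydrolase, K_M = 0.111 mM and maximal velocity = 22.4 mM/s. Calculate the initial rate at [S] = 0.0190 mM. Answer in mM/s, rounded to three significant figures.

v = Vmax·[S]/(Km + [S]) = 22.4 × 0.0190 / (0.111 + 0.0190)
  = 0.4256 / 0.1300 = 3.27 mM/s.

3.27 mM/s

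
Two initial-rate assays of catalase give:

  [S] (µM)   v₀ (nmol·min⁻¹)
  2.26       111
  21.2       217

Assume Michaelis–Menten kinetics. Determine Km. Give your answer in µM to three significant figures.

From v = Vmax[S]/(Km+[S]), each point gives Vmax = v(Km+[S])/[S].
Equating: 111(Km+2.26)/2.26 = 217(Km+21.2)/21.2.
49.12·Km + 111 = 10.24·Km + 217, so (49.12 − 10.24)·Km = 217 − 111.
Km = 106.0/38.88 = 2.73 µM; then Vmax = 111(2.73+2.26)/2.26 = 245 nmol·min⁻¹.

2.73 µM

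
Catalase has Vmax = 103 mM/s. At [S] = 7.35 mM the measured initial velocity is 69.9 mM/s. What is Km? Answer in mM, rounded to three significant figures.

From v = Vmax[S]/(Km+[S]), Km = [S](Vmax − v)/v.
Km = 7.35 × (103 − 69.9) / 69.9 = 243.3/69.9 = 3.48 mM.

3.48 mM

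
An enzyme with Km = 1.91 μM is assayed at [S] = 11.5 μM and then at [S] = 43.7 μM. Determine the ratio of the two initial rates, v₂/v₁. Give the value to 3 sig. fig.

Since Vmax cancels, v₂/v₁ = [S]₂(Km+[S]₁) / [S]₁(Km+[S]₂).
= 43.7×(1.91+11.5) / (11.5×(1.91+43.7)) = 586.0/524.5 = 1.12.

1.12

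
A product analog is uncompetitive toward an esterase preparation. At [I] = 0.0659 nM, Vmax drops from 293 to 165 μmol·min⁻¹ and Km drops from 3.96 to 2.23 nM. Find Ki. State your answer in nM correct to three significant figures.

0.0849 nM

Uncompetitive: Vmax,app = Vmax/α (and Km,app = Km/α) with α = 1 + [I]/Ki.
α = Vmax/Vmax,app = 293/165 = 1.776.
Since α = 1 + [I]/Ki, [I]/Ki = 1.776 − 1 = 0.7758 and Ki = 0.0659/0.7758 = 0.0849 nM.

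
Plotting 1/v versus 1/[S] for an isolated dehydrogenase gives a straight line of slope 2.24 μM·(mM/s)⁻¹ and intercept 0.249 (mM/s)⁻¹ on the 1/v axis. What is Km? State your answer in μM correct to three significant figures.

y-intercept = 1/Vmax ⇒ Vmax = 4.02 mM/s; slope = Km/Vmax ⇒ Km = slope × Vmax.
Km = 2.24 × 4.02 = 9.00 μM.

9.00 μM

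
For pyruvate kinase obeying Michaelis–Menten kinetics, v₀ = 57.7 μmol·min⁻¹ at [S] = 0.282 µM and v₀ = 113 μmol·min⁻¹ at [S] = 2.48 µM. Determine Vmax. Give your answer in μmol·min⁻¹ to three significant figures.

129 μmol·min⁻¹

From v = Vmax[S]/(Km+[S]), each point gives Vmax = v(Km+[S])/[S].
Equating: 57.7(Km+0.282)/0.282 = 113(Km+2.48)/2.48.
204.6·Km + 57.7 = 45.56·Km + 113, so (204.6 − 45.56)·Km = 113 − 57.7.
Km = 55.30/159.0 = 0.348 µM; then Vmax = 57.7(0.348+0.282)/0.282 = 129 μmol·min⁻¹.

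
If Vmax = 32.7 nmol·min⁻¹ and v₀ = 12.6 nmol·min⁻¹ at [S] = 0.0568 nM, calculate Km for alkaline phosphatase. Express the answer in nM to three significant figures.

0.0906 nM

From v = Vmax[S]/(Km+[S]), Km = [S](Vmax − v)/v.
Km = 0.0568 × (32.7 − 12.6) / 12.6 = 1.142/12.6 = 0.0906 nM.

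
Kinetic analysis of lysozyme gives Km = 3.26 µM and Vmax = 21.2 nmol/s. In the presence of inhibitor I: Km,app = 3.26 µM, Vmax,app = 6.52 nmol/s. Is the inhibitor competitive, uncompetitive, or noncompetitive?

Vmax decreases (21.2 → 6.52 nmol/s) while Km is unchanged — pure noncompetitive inhibition.

noncompetitive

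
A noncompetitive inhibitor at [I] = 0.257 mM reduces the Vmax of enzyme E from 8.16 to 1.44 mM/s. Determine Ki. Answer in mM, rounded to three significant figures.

Noncompetitive: Vmax,app = Vmax/α with α = 1 + [I]/Ki.
α = Vmax/Vmax,app = 8.16/1.44 = 5.667.
Since α = 1 + [I]/Ki, [I]/Ki = 5.667 − 1 = 4.667 and Ki = 0.257/4.667 = 0.0551 mM.

0.0551 mM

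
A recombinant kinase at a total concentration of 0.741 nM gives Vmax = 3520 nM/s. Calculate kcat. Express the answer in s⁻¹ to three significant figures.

kcat = Vmax/[E]total = 3520 nM/s / 0.741 nM = 4750 s⁻¹.

4750 s⁻¹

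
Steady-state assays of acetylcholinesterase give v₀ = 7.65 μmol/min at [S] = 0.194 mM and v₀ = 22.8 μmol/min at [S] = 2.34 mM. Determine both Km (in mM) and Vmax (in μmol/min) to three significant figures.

In reciprocal form, 1/v = (Km/Vmax)·(1/[S]) + 1/Vmax. The two points give (1/[S], 1/v) = (5.155, 0.1307) and (0.4274, 0.04386).
Slope = (0.1307 − 0.04386)/(5.155 − 0.4274) = 0.01837; intercept = 0.1307 − 0.01837×5.155 = 0.03601.
Vmax = 1/intercept = 27.8 μmol/min; Km = slope × Vmax = 0.01837 × 27.8 = 0.510 mM.

Km = 0.510 mM; Vmax = 27.8 μmol/min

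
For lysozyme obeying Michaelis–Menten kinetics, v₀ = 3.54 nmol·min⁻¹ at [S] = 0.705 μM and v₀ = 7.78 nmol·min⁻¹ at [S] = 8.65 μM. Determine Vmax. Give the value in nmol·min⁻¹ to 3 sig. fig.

In reciprocal form, 1/v = (Km/Vmax)·(1/[S]) + 1/Vmax. The two points give (1/[S], 1/v) = (1.418, 0.2825) and (0.1156, 0.1285).
Slope = (0.2825 − 0.1285)/(1.418 − 0.1156) = 0.1182; intercept = 0.2825 − 0.1182×1.418 = 0.1149.
Vmax = 1/intercept = 8.71 nmol·min⁻¹; Km = slope × Vmax = 0.1182 × 8.71 = 1.03 μM.

8.71 nmol·min⁻¹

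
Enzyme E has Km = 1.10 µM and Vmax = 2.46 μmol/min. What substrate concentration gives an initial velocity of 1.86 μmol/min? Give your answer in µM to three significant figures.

The required fractional saturation is v/Vmax = 1.86/2.46 = 0.7561.
Then [S]/(Km+[S]) = 0.7561 ⇒ [S] = 1.10 × 0.7561/(1 − 0.7561) = 3.41 µM.

3.41 µM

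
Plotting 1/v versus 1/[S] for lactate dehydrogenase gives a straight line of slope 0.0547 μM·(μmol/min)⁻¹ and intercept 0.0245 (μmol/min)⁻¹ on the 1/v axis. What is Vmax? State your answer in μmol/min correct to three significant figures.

The y-intercept of a Lineweaver–Burk plot equals 1/Vmax, so Vmax = 1/0.0245 = 40.8 μmol/min.

40.8 μmol/min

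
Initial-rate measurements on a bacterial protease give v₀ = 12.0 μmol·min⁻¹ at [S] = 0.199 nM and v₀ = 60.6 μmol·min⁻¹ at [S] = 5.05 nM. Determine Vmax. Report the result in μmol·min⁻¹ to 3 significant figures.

In reciprocal form, 1/v = (Km/Vmax)·(1/[S]) + 1/Vmax. The two points give (1/[S], 1/v) = (5.025, 0.08333) and (0.1980, 0.01650).
Slope = (0.08333 − 0.01650)/(5.025 − 0.1980) = 0.01385; intercept = 0.08333 − 0.01385×5.025 = 0.01376.
Vmax = 1/intercept = 72.7 μmol·min⁻¹; Km = slope × Vmax = 0.01385 × 72.7 = 1.01 nM.

72.7 μmol·min⁻¹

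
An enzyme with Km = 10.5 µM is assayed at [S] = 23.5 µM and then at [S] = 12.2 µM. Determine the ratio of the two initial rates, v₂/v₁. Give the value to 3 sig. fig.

Since Vmax cancels, v₂/v₁ = [S]₂(Km+[S]₁) / [S]₁(Km+[S]₂).
= 12.2×(10.5+23.5) / (23.5×(10.5+12.2)) = 414.8/533.4 = 0.778.

0.778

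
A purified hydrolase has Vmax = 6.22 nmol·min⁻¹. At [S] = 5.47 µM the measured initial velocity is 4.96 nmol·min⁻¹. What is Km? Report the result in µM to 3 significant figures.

1.39 µM

From v = Vmax[S]/(Km+[S]), Km = [S](Vmax − v)/v.
Km = 5.47 × (6.22 − 4.96) / 4.96 = 6.892/4.96 = 1.39 µM.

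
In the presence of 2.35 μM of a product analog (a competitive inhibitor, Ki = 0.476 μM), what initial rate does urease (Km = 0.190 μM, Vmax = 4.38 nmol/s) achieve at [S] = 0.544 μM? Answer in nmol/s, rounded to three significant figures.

With α = 1 + [I]/Ki = 1 + 2.35/0.476 = 5.937, the competitive rate law is v = Vmax[S] / (αKm + [S]).
v = 4.38×0.544 / (5.937×0.190 + 0.544) = 2.383/1.672 = 1.43 nmol/s.

1.43 nmol/s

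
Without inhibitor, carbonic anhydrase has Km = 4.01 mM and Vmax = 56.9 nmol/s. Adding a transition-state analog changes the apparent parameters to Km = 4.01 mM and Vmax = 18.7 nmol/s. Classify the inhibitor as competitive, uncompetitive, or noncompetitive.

Vmax decreases (56.9 → 18.7 nmol/s) while Km is unchanged — pure noncompetitive inhibition.

noncompetitive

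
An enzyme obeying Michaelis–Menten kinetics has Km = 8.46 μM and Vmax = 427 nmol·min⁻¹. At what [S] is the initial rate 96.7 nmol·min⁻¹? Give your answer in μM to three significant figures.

2.48 μM

Rearranging v = Vmax[S]/(Km+[S]) gives [S] = Km·v/(Vmax − v).
[S] = 8.46 × 96.7 / (427 − 96.7) = 818.1/330.3 = 2.48 μM.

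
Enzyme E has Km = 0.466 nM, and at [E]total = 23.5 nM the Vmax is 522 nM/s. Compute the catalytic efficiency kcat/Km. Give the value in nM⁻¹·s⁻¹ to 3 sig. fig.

kcat = Vmax/[E]total = 522/23.5 = 22.2 s⁻¹.
kcat/Km = 22.2/0.466 = 47.7 nM⁻¹·s⁻¹.

47.7 nM⁻¹·s⁻¹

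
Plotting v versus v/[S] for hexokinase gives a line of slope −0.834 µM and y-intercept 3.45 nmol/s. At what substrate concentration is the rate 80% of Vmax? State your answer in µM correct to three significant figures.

The Eadie–Hofstee slope gives Km = 0.834 µM (slope = −Km).
v/Vmax = [S]/(Km+[S]) = 0.8 ⇒ [S] = Km·0.8/(1−0.8) = 0.834 × 4.000 = 3.34 µM.

3.34 µM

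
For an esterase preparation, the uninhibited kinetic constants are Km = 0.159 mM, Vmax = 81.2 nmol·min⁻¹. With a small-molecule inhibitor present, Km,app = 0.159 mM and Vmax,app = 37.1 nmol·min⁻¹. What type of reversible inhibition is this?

Vmax decreases (81.2 → 37.1 nmol·min⁻¹) while Km is unchanged — pure noncompetitive inhibition.

noncompetitive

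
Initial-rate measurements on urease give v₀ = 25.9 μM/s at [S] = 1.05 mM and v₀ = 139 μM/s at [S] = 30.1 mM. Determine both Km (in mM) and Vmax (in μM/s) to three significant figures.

Km = 5.64 mM; Vmax = 165 μM/s

In reciprocal form, 1/v = (Km/Vmax)·(1/[S]) + 1/Vmax. The two points give (1/[S], 1/v) = (0.9524, 0.03861) and (0.03322, 0.007194).
Slope = (0.03861 − 0.007194)/(0.9524 − 0.03322) = 0.03418; intercept = 0.03861 − 0.03418×0.9524 = 0.006059.
Vmax = 1/intercept = 165 μM/s; Km = slope × Vmax = 0.03418 × 165 = 5.64 mM.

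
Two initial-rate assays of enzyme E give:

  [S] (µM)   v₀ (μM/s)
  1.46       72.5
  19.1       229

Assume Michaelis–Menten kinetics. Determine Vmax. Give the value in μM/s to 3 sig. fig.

From v = Vmax[S]/(Km+[S]), each point gives Vmax = v(Km+[S])/[S].
Equating: 72.5(Km+1.46)/1.46 = 229(Km+19.1)/19.1.
49.66·Km + 72.5 = 11.99·Km + 229, so (49.66 − 11.99)·Km = 229 − 72.5.
Km = 156.5/37.67 = 4.15 µM; then Vmax = 72.5(4.15+1.46)/1.46 = 279 μM/s.

279 μM/s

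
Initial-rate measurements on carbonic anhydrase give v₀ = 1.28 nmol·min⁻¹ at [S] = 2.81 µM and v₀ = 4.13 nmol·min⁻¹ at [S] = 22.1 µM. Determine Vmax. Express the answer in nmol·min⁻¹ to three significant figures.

In reciprocal form, 1/v = (Km/Vmax)·(1/[S]) + 1/Vmax. The two points give (1/[S], 1/v) = (0.3559, 0.7812) and (0.04525, 0.2421).
Slope = (0.7812 − 0.2421)/(0.3559 − 0.04525) = 1.736; intercept = 0.7812 − 1.736×0.3559 = 0.1636.
Vmax = 1/intercept = 6.11 nmol·min⁻¹; Km = slope × Vmax = 1.736 × 6.11 = 10.6 µM.

6.11 nmol·min⁻¹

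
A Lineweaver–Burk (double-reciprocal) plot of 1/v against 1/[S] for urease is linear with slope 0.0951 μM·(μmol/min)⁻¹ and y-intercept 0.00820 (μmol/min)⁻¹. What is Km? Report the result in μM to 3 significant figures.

y-intercept = 1/Vmax ⇒ Vmax = 122 μmol/min; slope = Km/Vmax ⇒ Km = slope × Vmax.
Km = 0.0951 × 122 = 11.6 μM.

11.6 μM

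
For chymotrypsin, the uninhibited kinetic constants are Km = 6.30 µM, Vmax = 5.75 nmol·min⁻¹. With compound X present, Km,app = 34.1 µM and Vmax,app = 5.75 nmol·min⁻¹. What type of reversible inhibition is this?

competitive

Km increases (6.30 → 34.1 µM) while Vmax is unchanged — the hallmark of competitive inhibition.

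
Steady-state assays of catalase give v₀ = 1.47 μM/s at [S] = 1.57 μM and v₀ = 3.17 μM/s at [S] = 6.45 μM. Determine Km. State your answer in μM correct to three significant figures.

In reciprocal form, 1/v = (Km/Vmax)·(1/[S]) + 1/Vmax. The two points give (1/[S], 1/v) = (0.6369, 0.6803) and (0.1550, 0.3155).
Slope = (0.6803 − 0.3155)/(0.6369 − 0.1550) = 0.7570; intercept = 0.6803 − 0.7570×0.6369 = 0.1981.
Vmax = 1/intercept = 5.05 μM/s; Km = slope × Vmax = 0.7570 × 5.05 = 3.82 μM.

3.82 μM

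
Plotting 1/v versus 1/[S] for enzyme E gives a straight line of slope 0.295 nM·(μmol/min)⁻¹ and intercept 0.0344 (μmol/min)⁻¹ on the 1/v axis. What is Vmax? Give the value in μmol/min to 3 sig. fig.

29.1 μmol/min

The y-intercept of a Lineweaver–Burk plot equals 1/Vmax, so Vmax = 1/0.0344 = 29.1 μmol/min.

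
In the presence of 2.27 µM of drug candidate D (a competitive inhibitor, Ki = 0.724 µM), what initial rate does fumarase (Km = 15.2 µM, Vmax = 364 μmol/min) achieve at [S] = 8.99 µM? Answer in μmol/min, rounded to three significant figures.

45.5 μmol/min

With α = 1 + [I]/Ki = 1 + 2.27/0.724 = 4.135, the competitive rate law is v = Vmax[S] / (αKm + [S]).
v = 364×8.99 / (4.135×15.2 + 8.99) = 3272/71.85 = 45.5 μmol/min.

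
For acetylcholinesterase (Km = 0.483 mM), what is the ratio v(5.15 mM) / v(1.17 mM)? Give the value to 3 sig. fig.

The fractional saturations are [S]/(Km+[S]) = 1.17/1.653 = 0.7078 and 5.15/5.633 = 0.9143.
v₂/v₁ is just their ratio: 0.9143/0.7078 = 1.29.

1.29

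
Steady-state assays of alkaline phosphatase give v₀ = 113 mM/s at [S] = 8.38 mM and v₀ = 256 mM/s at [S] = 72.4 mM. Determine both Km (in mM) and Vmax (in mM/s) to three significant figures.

Km = 14.4 mM; Vmax = 307 mM/s

In reciprocal form, 1/v = (Km/Vmax)·(1/[S]) + 1/Vmax. The two points give (1/[S], 1/v) = (0.1193, 0.008850) and (0.01381, 0.003906).
Slope = (0.008850 − 0.003906)/(0.1193 − 0.01381) = 0.04685; intercept = 0.008850 − 0.04685×0.1193 = 0.003259.
Vmax = 1/intercept = 307 mM/s; Km = slope × Vmax = 0.04685 × 307 = 14.4 mM.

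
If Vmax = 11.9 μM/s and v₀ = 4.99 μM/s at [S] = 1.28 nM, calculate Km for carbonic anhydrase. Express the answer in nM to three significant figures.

1.77 nM

v/Vmax = 4.99/11.9 = 0.4193 = [S]/(Km+[S]).
So Km + [S] = [S]/0.4193 = 3.053 nM, giving Km = 3.053 − 1.28 = 1.77 nM.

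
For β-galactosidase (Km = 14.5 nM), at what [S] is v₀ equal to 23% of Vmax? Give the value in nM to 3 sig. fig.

v/Vmax = [S]/(Km+[S]) = 0.23, so [S] = Km·0.23/(1 − 0.23) = 14.5 × 0.2987.
[S] = 4.33 nM.

4.33 nM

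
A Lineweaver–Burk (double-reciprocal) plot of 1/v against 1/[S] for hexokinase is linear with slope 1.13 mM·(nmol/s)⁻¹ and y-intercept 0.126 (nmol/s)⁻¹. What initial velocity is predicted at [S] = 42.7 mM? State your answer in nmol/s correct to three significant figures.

The y-intercept is 1/Vmax, so Vmax = 1/0.126 = 7.94 nmol/s.
The slope is Km/Vmax, so Km = 1.13 × 7.94 = 8.97 mM.
Then v = 7.94 × 42.7/(8.97 + 42.7) = 6.56 nmol/s.

6.56 nmol/s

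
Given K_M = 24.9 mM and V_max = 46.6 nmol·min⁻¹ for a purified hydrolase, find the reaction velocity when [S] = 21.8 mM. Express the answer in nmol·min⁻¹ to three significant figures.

21.8 nmol·min⁻¹

v = Vmax·[S]/(Km + [S]) = 46.6 × 21.8 / (24.9 + 21.8)
  = 1016 / 46.70 = 21.8 nmol·min⁻¹.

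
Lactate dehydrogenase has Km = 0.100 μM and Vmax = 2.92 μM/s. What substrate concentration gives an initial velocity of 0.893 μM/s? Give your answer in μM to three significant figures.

Rearranging v = Vmax[S]/(Km+[S]) gives [S] = Km·v/(Vmax − v).
[S] = 0.100 × 0.893 / (2.92 − 0.893) = 0.08930/2.027 = 0.0441 μM.

0.0441 μM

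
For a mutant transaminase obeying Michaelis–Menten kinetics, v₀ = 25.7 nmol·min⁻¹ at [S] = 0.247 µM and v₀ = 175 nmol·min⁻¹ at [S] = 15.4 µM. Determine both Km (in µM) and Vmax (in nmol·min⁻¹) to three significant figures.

From v = Vmax[S]/(Km+[S]), each point gives Vmax = v(Km+[S])/[S].
Equating: 25.7(Km+0.247)/0.247 = 175(Km+15.4)/15.4.
104.0·Km + 25.7 = 11.36·Km + 175, so (104.0 − 11.36)·Km = 175 − 25.7.
Km = 149.3/92.68 = 1.61 µM; then Vmax = 25.7(1.61+0.247)/0.247 = 193 nmol·min⁻¹.

Km = 1.61 µM; Vmax = 193 nmol·min⁻¹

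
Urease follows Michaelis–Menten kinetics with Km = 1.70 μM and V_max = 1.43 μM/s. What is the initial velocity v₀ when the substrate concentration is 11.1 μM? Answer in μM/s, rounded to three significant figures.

v = Vmax·[S]/(Km + [S]) = 1.43 × 11.1 / (1.70 + 11.1)
  = 15.87 / 12.80 = 1.24 μM/s.

1.24 μM/s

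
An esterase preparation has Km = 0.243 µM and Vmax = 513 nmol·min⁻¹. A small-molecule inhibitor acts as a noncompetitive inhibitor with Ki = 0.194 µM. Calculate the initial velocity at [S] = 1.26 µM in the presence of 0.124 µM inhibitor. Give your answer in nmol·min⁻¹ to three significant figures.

262 nmol·min⁻¹

α = 1 + [I]/Ki = 1 + 0.124/0.194 = 1.639.
For a noncompetitive inhibitor, Vmax is reduced to Vmax/α while Km is unchanged: Km,app = 0.243 µM, Vmax,app = 313 nmol·min⁻¹.
v = Vmax,app·[S]/(Km,app + [S]) = 313 × 1.26/(0.243 + 1.26) = 262 nmol·min⁻¹.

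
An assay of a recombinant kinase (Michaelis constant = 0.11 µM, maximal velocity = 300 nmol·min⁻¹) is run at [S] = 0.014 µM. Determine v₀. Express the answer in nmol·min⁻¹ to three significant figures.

33.9 nmol·min⁻¹

[S]/(Km+[S]) = 0.014/0.1240 = 0.1129, the fractional saturation.
v = 0.1129 × Vmax = 0.1129 × 300 = 33.9 nmol·min⁻¹.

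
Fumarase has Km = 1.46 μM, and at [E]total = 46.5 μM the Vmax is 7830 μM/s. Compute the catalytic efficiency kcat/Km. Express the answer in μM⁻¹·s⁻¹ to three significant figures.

115 μM⁻¹·s⁻¹

kcat = Vmax/[E]total = 7830/46.5 = 168 s⁻¹.
kcat/Km = 168/1.46 = 115 μM⁻¹·s⁻¹.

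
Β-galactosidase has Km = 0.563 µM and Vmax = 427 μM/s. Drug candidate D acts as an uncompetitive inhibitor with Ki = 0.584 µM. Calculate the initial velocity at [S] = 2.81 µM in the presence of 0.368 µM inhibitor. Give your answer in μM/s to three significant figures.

α = 1 + [I]/Ki = 1 + 0.368/0.584 = 1.630.
For an uncompetitive inhibitor, both parameters are divided by α, giving Vmax/α and Km/α: Km,app = 0.345 µM, Vmax,app = 262 μM/s.
v = Vmax,app·[S]/(Km,app + [S]) = 262 × 2.81/(0.345 + 2.81) = 233 μM/s.

233 μM/s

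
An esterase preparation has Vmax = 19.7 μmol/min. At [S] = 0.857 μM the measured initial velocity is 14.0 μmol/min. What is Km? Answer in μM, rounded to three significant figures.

0.349 μM

v/Vmax = 14.0/19.7 = 0.7107 = [S]/(Km+[S]).
So Km + [S] = [S]/0.7107 = 1.206 μM, giving Km = 1.206 − 0.857 = 0.349 μM.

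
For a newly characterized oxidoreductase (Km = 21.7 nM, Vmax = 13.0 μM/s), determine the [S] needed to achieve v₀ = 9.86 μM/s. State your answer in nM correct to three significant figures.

68.1 nM

Rearranging v = Vmax[S]/(Km+[S]) gives [S] = Km·v/(Vmax − v).
[S] = 21.7 × 9.86 / (13.0 − 9.86) = 214.0/3.140 = 68.1 nM.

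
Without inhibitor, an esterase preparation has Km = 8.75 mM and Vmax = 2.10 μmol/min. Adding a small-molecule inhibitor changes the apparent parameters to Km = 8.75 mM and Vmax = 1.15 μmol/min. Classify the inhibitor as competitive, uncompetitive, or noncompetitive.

Vmax decreases (2.10 → 1.15 μmol/min) while Km is unchanged — pure noncompetitive inhibition.

noncompetitive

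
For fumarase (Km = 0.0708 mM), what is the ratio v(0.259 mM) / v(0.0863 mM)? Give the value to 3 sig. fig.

The fractional saturations are [S]/(Km+[S]) = 0.0863/0.1571 = 0.5493 and 0.259/0.3298 = 0.7853.
v₂/v₁ is just their ratio: 0.7853/0.5493 = 1.43.

1.43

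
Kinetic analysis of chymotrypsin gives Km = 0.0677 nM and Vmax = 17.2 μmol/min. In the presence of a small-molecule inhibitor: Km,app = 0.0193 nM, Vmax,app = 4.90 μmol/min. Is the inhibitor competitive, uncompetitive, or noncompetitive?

Both Km and Vmax decrease by the same factor (~3.51-fold) — characteristic of uncompetitive inhibition.

uncompetitive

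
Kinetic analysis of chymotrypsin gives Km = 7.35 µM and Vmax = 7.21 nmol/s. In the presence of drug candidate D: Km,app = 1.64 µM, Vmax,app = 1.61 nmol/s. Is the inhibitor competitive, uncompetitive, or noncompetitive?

uncompetitive

Both Km and Vmax decrease by the same factor (~4.47-fold) — characteristic of uncompetitive inhibition.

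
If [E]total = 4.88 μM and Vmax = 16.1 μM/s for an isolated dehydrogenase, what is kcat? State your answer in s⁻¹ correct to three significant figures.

kcat = Vmax/[E]total = 16.1 μM/s / 4.88 μM = 3.30 s⁻¹.

3.30 s⁻¹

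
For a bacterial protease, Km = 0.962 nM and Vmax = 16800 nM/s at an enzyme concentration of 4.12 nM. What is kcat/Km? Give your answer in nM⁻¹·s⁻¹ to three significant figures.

4240 nM⁻¹·s⁻¹

kcat = Vmax/[E]total = 16800/4.12 = 4080 s⁻¹.
kcat/Km = 4080/0.962 = 4240 nM⁻¹·s⁻¹.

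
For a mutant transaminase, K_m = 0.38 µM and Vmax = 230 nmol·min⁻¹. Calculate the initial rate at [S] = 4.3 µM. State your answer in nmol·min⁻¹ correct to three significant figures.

[S]/(Km+[S]) = 4.3/4.680 = 0.9188, the fractional saturation.
v = 0.9188 × Vmax = 0.9188 × 230 = 211 nmol·min⁻¹.

211 nmol·min⁻¹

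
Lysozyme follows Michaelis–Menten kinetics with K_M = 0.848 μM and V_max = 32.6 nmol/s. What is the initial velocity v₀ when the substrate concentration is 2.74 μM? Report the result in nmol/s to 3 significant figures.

v = Vmax·[S]/(Km + [S]) = 32.6 × 2.74 / (0.848 + 2.74)
  = 89.32 / 3.588 = 24.9 nmol/s.

24.9 nmol/s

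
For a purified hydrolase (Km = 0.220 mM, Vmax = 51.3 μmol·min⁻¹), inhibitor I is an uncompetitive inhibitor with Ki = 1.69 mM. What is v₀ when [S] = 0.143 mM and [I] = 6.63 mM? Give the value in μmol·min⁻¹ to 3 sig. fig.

With α = 1 + [I]/Ki = 1 + 6.63/1.69 = 4.923, the uncompetitive rate law is v = (Vmax/α)·[S] / (Km/α + [S]).
v = (51.3/4.923)×0.143 / (0.220/4.923 + 0.143) = 1.490/0.1877 = 7.94 μmol·min⁻¹.

7.94 μmol·min⁻¹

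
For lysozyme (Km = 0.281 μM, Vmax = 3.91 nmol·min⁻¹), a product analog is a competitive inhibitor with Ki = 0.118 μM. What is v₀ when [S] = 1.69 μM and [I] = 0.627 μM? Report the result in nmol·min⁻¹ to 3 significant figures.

1.91 nmol·min⁻¹

With α = 1 + [I]/Ki = 1 + 0.627/0.118 = 6.314, the competitive rate law is v = Vmax[S] / (αKm + [S]).
v = 3.91×1.69 / (6.314×0.281 + 1.69) = 6.608/3.464 = 1.91 nmol·min⁻¹.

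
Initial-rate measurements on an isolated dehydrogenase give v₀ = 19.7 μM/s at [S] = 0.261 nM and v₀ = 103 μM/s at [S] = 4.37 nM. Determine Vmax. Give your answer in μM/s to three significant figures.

141 μM/s

From v = Vmax[S]/(Km+[S]), each point gives Vmax = v(Km+[S])/[S].
Equating: 19.7(Km+0.261)/0.261 = 103(Km+4.37)/4.37.
75.48·Km + 19.7 = 23.57·Km + 103, so (75.48 − 23.57)·Km = 103 − 19.7.
Km = 83.30/51.91 = 1.60 nM; then Vmax = 19.7(1.60+0.261)/0.261 = 141 μM/s.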